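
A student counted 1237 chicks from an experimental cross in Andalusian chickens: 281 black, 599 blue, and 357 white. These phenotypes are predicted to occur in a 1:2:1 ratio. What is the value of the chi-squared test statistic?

Expected counts for N = 1237 under a 1:2:1 ratio (total parts = 4):
  black: 1237 × 1/4 = 309.25
  blue: 1237 × 2/4 = 618.5
  white: 1237 × 1/4 = 309.25
χ² = Σ (O − E)² / E
  black: (281 − 309.25)² / 309.25 = 2.5806
  blue: (599 − 618.5)² / 618.5 = 0.6148
  white: (357 − 309.25)² / 309.25 = 7.3729
χ² = 2.5806 + 0.6148 + 7.3729 = 10.5683 ≈ 10.568

10.568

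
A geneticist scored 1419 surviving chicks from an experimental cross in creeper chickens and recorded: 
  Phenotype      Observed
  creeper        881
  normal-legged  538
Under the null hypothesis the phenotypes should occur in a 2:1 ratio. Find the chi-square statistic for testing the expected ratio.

13.399

Total ratio parts = 3. Expected numbers out of 1419:
  creeper: 1419 × 2/3 = 946
  normal-legged: 1419 × 1/3 = 473
χ² = Σ (O − E)² / E
  creeper: (881 − 946)² / 946 = 4.4662
  normal-legged: (538 − 473)² / 473 = 8.9323
χ² = 4.4662 + 8.9323 = 13.3985 ≈ 13.399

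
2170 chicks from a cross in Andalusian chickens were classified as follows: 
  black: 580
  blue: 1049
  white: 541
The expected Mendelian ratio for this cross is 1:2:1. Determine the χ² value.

3.791

Expected counts for N = 2170 under a 1:2:1 ratio (total parts = 4):
  black: 2170 × 1/4 = 542.5
  blue: 2170 × 2/4 = 1085
  white: 2170 × 1/4 = 542.5
χ² = Σ (O − E)² / E
  black: (580 − 542.5)² / 542.5 = 2.5922
  blue: (1049 − 1085)² / 1085 = 1.1945
  white: (541 − 542.5)² / 542.5 = 0.0041
χ² = 2.5922 + 1.1945 + 0.0041 = 3.7908 ≈ 3.791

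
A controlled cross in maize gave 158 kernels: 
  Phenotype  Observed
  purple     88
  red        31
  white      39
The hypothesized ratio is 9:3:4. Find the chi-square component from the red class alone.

The 9:3:4 ratio has 16 parts, so with N = 158 the expected counts are:
  purple: 158 × 9/16 = 88.875
  red: 158 × 3/16 = 29.625
  white: 158 × 4/16 = 39.5
Contribution of red: (31 − 29.625)² / 29.625 = 0.0638

0.064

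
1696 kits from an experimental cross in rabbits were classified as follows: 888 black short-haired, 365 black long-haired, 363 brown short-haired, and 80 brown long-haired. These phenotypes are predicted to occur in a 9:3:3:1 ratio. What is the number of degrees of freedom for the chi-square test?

A goodness-of-fit test with 4 phenotype classes has df = 4 − 1 = 3.

3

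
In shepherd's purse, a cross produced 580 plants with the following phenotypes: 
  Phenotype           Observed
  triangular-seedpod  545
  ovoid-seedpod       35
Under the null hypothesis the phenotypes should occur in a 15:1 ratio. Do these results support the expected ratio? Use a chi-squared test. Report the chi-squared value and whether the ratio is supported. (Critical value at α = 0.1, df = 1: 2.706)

Total ratio parts = 16. Expected numbers out of 580:
  triangular-seedpod: 580 × 15/16 = 543.75
  ovoid-seedpod: 580 × 1/16 = 36.25
χ² = Σ (O − E)² / E
  triangular-seedpod: (545 − 543.75)² / 543.75 = 0.0029
  ovoid-seedpod: (35 − 36.25)² / 36.25 = 0.0431
χ² = 0.0029 + 0.0431 = 0.046
Degrees of freedom = 2 − 1 = 1; critical value at α = 0.1 is 2.706.
Since 0.046 < 2.706, we fail to reject the null hypothesis — the data are consistent with the 15:1 ratio.

0.046; consistent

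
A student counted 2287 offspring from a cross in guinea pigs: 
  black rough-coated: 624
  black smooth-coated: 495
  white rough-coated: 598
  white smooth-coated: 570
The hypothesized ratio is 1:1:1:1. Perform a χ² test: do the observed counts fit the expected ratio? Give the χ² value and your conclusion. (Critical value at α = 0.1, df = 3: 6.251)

16.288; not consistent

The 1:1:1:1 ratio has 4 parts, so with N = 2287 the expected counts are:
  black rough-coated: 2287 × 1/4 = 571.75
  black smooth-coated: 2287 × 1/4 = 571.75
  white rough-coated: 2287 × 1/4 = 571.75
  white smooth-coated: 2287 × 1/4 = 571.75
χ² = Σ (O − E)² / E
  black rough-coated: (624 − 571.75)² / 571.75 = 4.7749
  black smooth-coated: (495 − 571.75)² / 571.75 = 10.3027
  white rough-coated: (598 − 571.75)² / 571.75 = 1.2052
  white smooth-coated: (570 − 571.75)² / 571.75 = 0.0054
χ² = 4.7749 + 10.3027 + 1.2052 + 0.0054 = 16.2882 ≈ 16.288
Degrees of freedom = 4 − 1 = 3; critical value at α = 0.1 is 6.251.
Since 16.288 > 6.251, we reject the null hypothesis — the data do not fit the 1:1:1:1 ratio.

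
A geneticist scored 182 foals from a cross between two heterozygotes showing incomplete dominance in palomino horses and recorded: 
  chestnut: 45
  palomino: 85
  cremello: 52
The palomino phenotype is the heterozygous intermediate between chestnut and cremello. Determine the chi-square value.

With incomplete dominance, a heterozygote × heterozygote cross gives a 1:2:1 phenotypic ratio.
Total ratio parts = 4. Expected numbers out of 182:
  chestnut: 182 × 1/4 = 45.5
  palomino: 182 × 2/4 = 91
  cremello: 182 × 1/4 = 45.5
χ² = Σ (O − E)² / E
  chestnut: (45 − 45.5)² / 45.5 = 0.0055
  palomino: (85 − 91)² / 91 = 0.3956
  cremello: (52 − 45.5)² / 45.5 = 0.9286
χ² = 0.0055 + 0.3956 + 0.9286 = 1.3297 ≈ 1.330

1.330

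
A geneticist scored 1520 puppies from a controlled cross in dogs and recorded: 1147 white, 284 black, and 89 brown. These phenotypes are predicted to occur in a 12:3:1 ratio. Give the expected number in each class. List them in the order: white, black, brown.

1140, 285, 95

Total ratio parts = 16. Expected numbers out of 1520:
  white: 1520 × 12/16 = 1140
  black: 1520 × 3/16 = 285
  brown: 1520 × 1/16 = 95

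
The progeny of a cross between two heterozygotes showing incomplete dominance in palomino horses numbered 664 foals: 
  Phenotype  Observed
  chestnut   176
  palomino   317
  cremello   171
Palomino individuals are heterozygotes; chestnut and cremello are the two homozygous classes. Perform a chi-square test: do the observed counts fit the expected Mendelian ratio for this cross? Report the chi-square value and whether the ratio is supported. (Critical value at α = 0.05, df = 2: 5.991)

With incomplete dominance, a heterozygote × heterozygote cross gives a 1:2:1 phenotypic ratio.
The 1:2:1 ratio has 4 parts, so with N = 664 the expected counts are:
  chestnut: 664 × 1/4 = 166
  palomino: 664 × 2/4 = 332
  cremello: 664 × 1/4 = 166
χ² = Σ (O − E)² / E
  chestnut: (176 − 166)² / 166 = 0.6024
  palomino: (317 − 332)² / 332 = 0.6777
  cremello: (171 − 166)² / 166 = 0.1506
χ² = 0.6024 + 0.6777 + 0.1506 = 1.4307 ≈ 1.431
Degrees of freedom = 3 − 1 = 2; critical value at α = 0.05 is 5.991.
Since 1.431 < 5.991, we fail to reject the null hypothesis — the data are consistent with the 1:2:1 ratio.

1.431; consistent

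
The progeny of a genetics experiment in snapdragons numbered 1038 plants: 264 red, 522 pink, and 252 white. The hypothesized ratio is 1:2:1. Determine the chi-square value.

Expected counts for N = 1038 under a 1:2:1 ratio (total parts = 4):
  red: 1038 × 1/4 = 259.5
  pink: 1038 × 2/4 = 519
  white: 1038 × 1/4 = 259.5
χ² = Σ (O − E)² / E
  red: (264 − 259.5)² / 259.5 = 0.0780
  pink: (522 − 519)² / 519 = 0.0173
  white: (252 − 259.5)² / 259.5 = 0.2168
χ² = 0.0780 + 0.0173 + 0.2168 = 0.3121 ≈ 0.312

0.312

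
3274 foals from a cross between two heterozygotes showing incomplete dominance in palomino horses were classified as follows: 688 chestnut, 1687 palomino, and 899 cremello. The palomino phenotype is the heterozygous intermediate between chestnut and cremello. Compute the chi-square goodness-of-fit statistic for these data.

30.251

With incomplete dominance, a heterozygote × heterozygote cross gives a 1:2:1 phenotypic ratio.
Expected counts for N = 3274 under a 1:2:1 ratio (total parts = 4):
  chestnut: 3274 × 1/4 = 818.5
  palomino: 3274 × 2/4 = 1637
  cremello: 3274 × 1/4 = 818.5
χ² = Σ (O − E)² / E
  chestnut: (688 − 818.5)² / 818.5 = 20.8067
  palomino: (1687 − 1637)² / 1637 = 1.5272
  cremello: (899 − 818.5)² / 818.5 = 7.9172
χ² = 20.8067 + 1.5272 + 7.9172 = 30.2511 ≈ 30.251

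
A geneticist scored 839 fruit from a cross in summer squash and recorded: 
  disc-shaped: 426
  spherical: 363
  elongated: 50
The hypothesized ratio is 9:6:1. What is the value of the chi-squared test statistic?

Total ratio parts = 16. Expected numbers out of 839:
  disc-shaped: 839 × 9/16 = 471.9375
  spherical: 839 × 6/16 = 314.625
  elongated: 839 × 1/16 = 52.4375
χ² = Σ (O − E)² / E
  disc-shaped: (426 − 471.9375)² / 471.9375 = 4.4715
  spherical: (363 − 314.625)² / 314.625 = 7.4379
  elongated: (50 − 52.4375)² / 52.4375 = 0.1133
χ² = 4.4715 + 7.4379 + 0.1133 = 12.0227 ≈ 12.023

12.023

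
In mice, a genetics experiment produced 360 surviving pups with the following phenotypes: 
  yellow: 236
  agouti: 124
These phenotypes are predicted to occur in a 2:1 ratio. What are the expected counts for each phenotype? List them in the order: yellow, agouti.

240, 120

Under the 2:1 hypothesis (Σ ratio = 3, N = 360):
  yellow: 360 × 2/3 = 240
  agouti: 360 × 1/3 = 120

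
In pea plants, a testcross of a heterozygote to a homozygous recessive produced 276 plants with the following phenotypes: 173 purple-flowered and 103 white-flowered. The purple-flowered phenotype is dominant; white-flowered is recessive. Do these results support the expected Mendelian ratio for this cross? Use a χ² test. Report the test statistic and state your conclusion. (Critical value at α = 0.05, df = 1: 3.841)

A testcross of a heterozygote (Aa × aa) gives a 1:1 phenotypic ratio.
Under the 1:1 hypothesis (Σ ratio = 2, N = 276):
  purple-flowered: 276 × 1/2 = 138
  white-flowered: 276 × 1/2 = 138
χ² = Σ (O − E)² / E
  purple-flowered: (173 − 138)² / 138 = 8.8768
  white-flowered: (103 − 138)² / 138 = 8.8768
χ² = 8.8768 + 8.8768 = 17.7536 ≈ 17.754
Degrees of freedom = 2 − 1 = 1; critical value at α = 0.05 is 3.841.
Since 17.754 > 3.841, we reject the null hypothesis — the data do not fit the 1:1 ratio.

17.754; not consistent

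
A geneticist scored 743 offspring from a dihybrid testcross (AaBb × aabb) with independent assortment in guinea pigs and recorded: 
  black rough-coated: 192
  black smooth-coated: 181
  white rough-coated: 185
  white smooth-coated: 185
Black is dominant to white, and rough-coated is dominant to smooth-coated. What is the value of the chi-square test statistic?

0.338

A dihybrid testcross with independent assortment gives a 1:1:1:1 ratio.
Expected counts for N = 743 under a 1:1:1:1 ratio (total parts = 4):
  black rough-coated: 743 × 1/4 = 185.75
  black smooth-coated: 743 × 1/4 = 185.75
  white rough-coated: 743 × 1/4 = 185.75
  white smooth-coated: 743 × 1/4 = 185.75
χ² = Σ (O − E)² / E
  black rough-coated: (192 − 185.75)² / 185.75 = 0.2103
  black smooth-coated: (181 − 185.75)² / 185.75 = 0.1215
  white rough-coated: (185 − 185.75)² / 185.75 = 0.0030
  white smooth-coated: (185 − 185.75)² / 185.75 = 0.0030
χ² = 0.2103 + 0.1215 + 0.0030 + 0.0030 = 0.3378 ≈ 0.338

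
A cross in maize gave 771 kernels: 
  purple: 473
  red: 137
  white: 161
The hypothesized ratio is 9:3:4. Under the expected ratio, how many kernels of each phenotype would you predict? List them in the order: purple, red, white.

433.6875, 144.5625, 192.75

Expected counts for N = 771 under a 9:3:4 ratio (total parts = 16):
  purple: 771 × 9/16 = 433.6875
  red: 771 × 3/16 = 144.5625
  white: 771 × 4/16 = 192.75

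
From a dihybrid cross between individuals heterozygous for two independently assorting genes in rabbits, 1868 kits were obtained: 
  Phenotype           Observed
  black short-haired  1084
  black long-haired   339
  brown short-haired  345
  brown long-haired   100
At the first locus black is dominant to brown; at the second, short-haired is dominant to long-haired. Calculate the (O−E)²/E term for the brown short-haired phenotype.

A dihybrid F₂ with independent assortment and complete dominance at both loci gives a 9:3:3:1 phenotypic ratio.
Expected counts for N = 1868 under a 9:3:3:1 ratio (total parts = 16):
  black short-haired: 1868 × 9/16 = 1050.75
  black long-haired: 1868 × 3/16 = 350.25
  brown short-haired: 1868 × 3/16 = 350.25
  brown long-haired: 1868 × 1/16 = 116.75
Contribution of brown short-haired: (345 − 350.25)² / 350.25 = 0.0787

0.079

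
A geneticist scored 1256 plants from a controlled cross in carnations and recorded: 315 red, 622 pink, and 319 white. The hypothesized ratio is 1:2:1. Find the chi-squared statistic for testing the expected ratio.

0.140

The 1:2:1 ratio has 4 parts, so with N = 1256 the expected counts are:
  red: 1256 × 1/4 = 314
  pink: 1256 × 2/4 = 628
  white: 1256 × 1/4 = 314
χ² = Σ (O − E)² / E
  red: (315 − 314)² / 314 = 0.0032
  pink: (622 − 628)² / 628 = 0.0573
  white: (319 − 314)² / 314 = 0.0796
χ² = 0.0032 + 0.0573 + 0.0796 = 0.1401 ≈ 0.140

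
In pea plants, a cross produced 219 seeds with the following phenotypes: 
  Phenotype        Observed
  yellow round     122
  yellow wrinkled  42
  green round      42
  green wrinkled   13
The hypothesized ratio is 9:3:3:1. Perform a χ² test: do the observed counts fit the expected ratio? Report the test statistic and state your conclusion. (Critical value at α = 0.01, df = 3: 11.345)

The 9:3:3:1 ratio has 16 parts, so with N = 219 the expected counts are:
  yellow round: 219 × 9/16 = 123.1875
  yellow wrinkled: 219 × 3/16 = 41.0625
  green round: 219 × 3/16 = 41.0625
  green wrinkled: 219 × 1/16 = 13.6875
χ² = Σ (O − E)² / E
  yellow round: (122 − 123.1875)² / 123.1875 = 0.0114
  yellow wrinkled: (42 − 41.0625)² / 41.0625 = 0.0214
  green round: (42 − 41.0625)² / 41.0625 = 0.0214
  green wrinkled: (13 − 13.6875)² / 13.6875 = 0.0345
χ² = 0.0114 + 0.0214 + 0.0214 + 0.0345 = 0.0887 ≈ 0.089
Degrees of freedom = 4 − 1 = 3; critical value at α = 0.01 is 11.345.
Since 0.089 < 11.345, we fail to reject the null hypothesis — the data are consistent with the 9:3:3:1 ratio.

0.089; consistent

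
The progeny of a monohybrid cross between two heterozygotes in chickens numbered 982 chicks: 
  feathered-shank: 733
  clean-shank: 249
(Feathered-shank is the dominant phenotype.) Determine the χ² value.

0.067

For a monohybrid cross between heterozygotes with complete dominance, the expected phenotypic ratio is 3:1.
Expected counts for N = 982 under a 3:1 ratio (total parts = 4):
  feathered-shank: 982 × 3/4 = 736.5
  clean-shank: 982 × 1/4 = 245.5
χ² = Σ (O − E)² / E
  feathered-shank: (733 − 736.5)² / 736.5 = 0.0166
  clean-shank: (249 − 245.5)² / 245.5 = 0.0499
χ² = 0.0166 + 0.0499 = 0.0665 ≈ 0.067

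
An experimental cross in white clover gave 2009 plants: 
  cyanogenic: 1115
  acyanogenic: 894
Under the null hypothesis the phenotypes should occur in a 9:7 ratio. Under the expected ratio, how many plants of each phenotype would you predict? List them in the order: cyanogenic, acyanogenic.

1130.0625, 878.9375

The 9:7 ratio has 16 parts, so with N = 2009 the expected counts are:
  cyanogenic: 2009 × 9/16 = 1130.0625
  acyanogenic: 2009 × 7/16 = 878.9375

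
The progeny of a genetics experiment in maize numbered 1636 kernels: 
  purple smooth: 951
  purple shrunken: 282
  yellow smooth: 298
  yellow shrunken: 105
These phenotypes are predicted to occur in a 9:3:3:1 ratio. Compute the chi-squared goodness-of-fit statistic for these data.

3.348

Total ratio parts = 16. Expected numbers out of 1636:
  purple smooth: 1636 × 9/16 = 920.25
  purple shrunken: 1636 × 3/16 = 306.75
  yellow smooth: 1636 × 3/16 = 306.75
  yellow shrunken: 1636 × 1/16 = 102.25
χ² = Σ (O − E)² / E
  purple smooth: (951 − 920.25)² / 920.25 = 1.0275
  purple shrunken: (282 − 306.75)² / 306.75 = 1.9969
  yellow smooth: (298 − 306.75)² / 306.75 = 0.2496
  yellow shrunken: (105 − 102.25)² / 102.25 = 0.0740
χ² = 1.0275 + 1.9969 + 0.2496 + 0.0740 = 3.348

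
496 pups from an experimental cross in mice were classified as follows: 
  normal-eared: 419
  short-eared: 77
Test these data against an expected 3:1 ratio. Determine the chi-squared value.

Expected counts for N = 496 under a 3:1 ratio (total parts = 4):
  normal-eared: 496 × 3/4 = 372
  short-eared: 496 × 1/4 = 124
χ² = Σ (O − E)² / E
  normal-eared: (419 − 372)² / 372 = 5.9382
  short-eared: (77 − 124)² / 124 = 17.8145
χ² = 5.9382 + 17.8145 = 23.7527 ≈ 23.753

23.753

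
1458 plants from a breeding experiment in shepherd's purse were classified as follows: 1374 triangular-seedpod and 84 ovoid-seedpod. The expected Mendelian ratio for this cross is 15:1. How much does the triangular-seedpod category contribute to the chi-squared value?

0.037

The 15:1 ratio has 16 parts, so with N = 1458 the expected counts are:
  triangular-seedpod: 1458 × 15/16 = 1366.875
  ovoid-seedpod: 1458 × 1/16 = 91.125
Contribution of triangular-seedpod: (1374 − 1366.875)² / 1366.875 = 0.0371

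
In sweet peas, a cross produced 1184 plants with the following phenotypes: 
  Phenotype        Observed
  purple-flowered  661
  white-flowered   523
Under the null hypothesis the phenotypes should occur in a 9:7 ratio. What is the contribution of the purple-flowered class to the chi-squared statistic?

0.038

Total ratio parts = 16. Expected numbers out of 1184:
  purple-flowered: 1184 × 9/16 = 666
  white-flowered: 1184 × 7/16 = 518
Contribution of purple-flowered: (661 − 666)² / 666 = 0.0375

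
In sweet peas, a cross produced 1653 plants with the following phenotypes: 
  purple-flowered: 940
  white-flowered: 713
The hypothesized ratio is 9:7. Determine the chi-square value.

The 9:7 ratio has 16 parts, so with N = 1653 the expected counts are:
  purple-flowered: 1653 × 9/16 = 929.8125
  white-flowered: 1653 × 7/16 = 723.1875
χ² = Σ (O − E)² / E
  purple-flowered: (940 − 929.8125)² / 929.8125 = 0.1116
  white-flowered: (713 − 723.1875)² / 723.1875 = 0.1435
χ² = 0.1116 + 0.1435 = 0.2551 ≈ 0.255

0.255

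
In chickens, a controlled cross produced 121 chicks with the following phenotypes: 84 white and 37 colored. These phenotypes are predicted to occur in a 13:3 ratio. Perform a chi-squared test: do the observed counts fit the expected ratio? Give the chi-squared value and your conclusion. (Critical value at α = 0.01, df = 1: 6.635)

11.113; not consistent

Expected counts for N = 121 under a 13:3 ratio (total parts = 16):
  white: 121 × 13/16 = 98.3125
  colored: 121 × 3/16 = 22.6875
χ² = Σ (O − E)² / E
  white: (84 − 98.3125)² / 98.3125 = 2.0836
  colored: (37 − 22.6875)² / 22.6875 = 9.0291
χ² = 2.0836 + 9.0291 = 11.1127 ≈ 11.113
Degrees of freedom = 2 − 1 = 1; critical value at α = 0.01 is 6.635.
Since 11.113 > 6.635, we reject the null hypothesis — the data do not fit the 13:3 ratio.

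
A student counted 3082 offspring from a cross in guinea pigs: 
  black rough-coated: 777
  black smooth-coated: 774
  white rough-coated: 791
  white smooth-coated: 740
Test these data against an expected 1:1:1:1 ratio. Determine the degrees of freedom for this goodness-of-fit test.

A goodness-of-fit test with 4 phenotype classes has df = 4 − 1 = 3.

3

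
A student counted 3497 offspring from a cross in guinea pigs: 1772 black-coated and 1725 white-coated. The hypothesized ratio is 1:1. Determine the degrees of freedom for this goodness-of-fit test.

1

A goodness-of-fit test with 2 phenotype classes has df = 2 − 1 = 1.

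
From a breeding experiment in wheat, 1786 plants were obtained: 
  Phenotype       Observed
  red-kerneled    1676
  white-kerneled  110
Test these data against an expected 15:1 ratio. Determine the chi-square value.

0.025

The 15:1 ratio has 16 parts, so with N = 1786 the expected counts are:
  red-kerneled: 1786 × 15/16 = 1674.375
  white-kerneled: 1786 × 1/16 = 111.625
χ² = Σ (O − E)² / E
  red-kerneled: (1676 − 1674.375)² / 1674.375 = 0.0016
  white-kerneled: (110 − 111.625)² / 111.625 = 0.0237
χ² = 0.0016 + 0.0237 = 0.0253 ≈ 0.025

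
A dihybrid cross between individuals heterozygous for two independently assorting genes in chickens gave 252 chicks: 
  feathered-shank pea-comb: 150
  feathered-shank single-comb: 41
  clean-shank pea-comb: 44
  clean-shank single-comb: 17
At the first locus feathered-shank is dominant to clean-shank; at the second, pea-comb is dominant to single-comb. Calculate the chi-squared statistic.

1.630

A dihybrid F₂ with independent assortment and complete dominance at both loci gives a 9:3:3:1 phenotypic ratio.
Expected counts for N = 252 under a 9:3:3:1 ratio (total parts = 16):
  feathered-shank pea-comb: 252 × 9/16 = 141.75
  feathered-shank single-comb: 252 × 3/16 = 47.25
  clean-shank pea-comb: 252 × 3/16 = 47.25
  clean-shank single-comb: 252 × 1/16 = 15.75
χ² = Σ (O − E)² / E
  feathered-shank pea-comb: (150 − 141.75)² / 141.75 = 0.4802
  feathered-shank single-comb: (41 − 47.25)² / 47.25 = 0.8267
  clean-shank pea-comb: (44 − 47.25)² / 47.25 = 0.2235
  clean-shank single-comb: (17 − 15.75)² / 15.75 = 0.0992
χ² = 0.4802 + 0.8267 + 0.2235 + 0.0992 = 1.6296 ≈ 1.630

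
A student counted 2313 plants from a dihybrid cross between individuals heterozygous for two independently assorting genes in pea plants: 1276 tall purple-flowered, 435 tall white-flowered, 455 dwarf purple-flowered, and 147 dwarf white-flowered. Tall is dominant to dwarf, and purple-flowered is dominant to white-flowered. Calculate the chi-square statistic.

A dihybrid F₂ with independent assortment and complete dominance at both loci gives a 9:3:3:1 phenotypic ratio.
Expected counts for N = 2313 under a 9:3:3:1 ratio (total parts = 16):
  tall purple-flowered: 2313 × 9/16 = 1301.0625
  tall white-flowered: 2313 × 3/16 = 433.6875
  dwarf purple-flowered: 2313 × 3/16 = 433.6875
  dwarf white-flowered: 2313 × 1/16 = 144.5625
χ² = Σ (O − E)² / E
  tall purple-flowered: (1276 − 1301.0625)² / 1301.0625 = 0.4828
  tall white-flowered: (435 − 433.6875)² / 433.6875 = 0.0040
  dwarf purple-flowered: (455 − 433.6875)² / 433.6875 = 1.0474
  dwarf white-flowered: (147 − 144.5625)² / 144.5625 = 0.0411
χ² = 0.4828 + 0.0040 + 1.0474 + 0.0411 = 1.5753 ≈ 1.575

1.575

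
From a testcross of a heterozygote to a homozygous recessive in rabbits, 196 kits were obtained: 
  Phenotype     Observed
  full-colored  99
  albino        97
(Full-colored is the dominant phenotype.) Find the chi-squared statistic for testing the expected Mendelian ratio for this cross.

A testcross of a heterozygote (Aa × aa) gives a 1:1 phenotypic ratio.
Under the 1:1 hypothesis (Σ ratio = 2, N = 196):
  full-colored: 196 × 1/2 = 98
  albino: 196 × 1/2 = 98
χ² = Σ (O − E)² / E
  full-colored: (99 − 98)² / 98 = 0.0102
  albino: (97 − 98)² / 98 = 0.0102
χ² = 0.0102 + 0.0102 = 0.0204 ≈ 0.020

0.020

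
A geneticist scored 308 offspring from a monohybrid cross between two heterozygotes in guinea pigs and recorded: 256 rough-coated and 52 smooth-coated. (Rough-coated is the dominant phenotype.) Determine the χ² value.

10.823

For a monohybrid cross between heterozygotes with complete dominance, the expected phenotypic ratio is 3:1.
Under the 3:1 hypothesis (Σ ratio = 4, N = 308):
  rough-coated: 308 × 3/4 = 231
  smooth-coated: 308 × 1/4 = 77
χ² = Σ (O − E)² / E
  rough-coated: (256 − 231)² / 231 = 2.7056
  smooth-coated: (52 − 77)² / 77 = 8.1169
χ² = 2.7056 + 8.1169 = 10.8225 ≈ 10.823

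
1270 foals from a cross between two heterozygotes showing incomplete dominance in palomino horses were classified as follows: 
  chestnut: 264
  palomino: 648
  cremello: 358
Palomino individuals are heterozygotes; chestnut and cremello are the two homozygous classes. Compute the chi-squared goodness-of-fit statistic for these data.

With incomplete dominance, a heterozygote × heterozygote cross gives a 1:2:1 phenotypic ratio.
Expected counts for N = 1270 under a 1:2:1 ratio (total parts = 4):
  chestnut: 1270 × 1/4 = 317.5
  palomino: 1270 × 2/4 = 635
  cremello: 1270 × 1/4 = 317.5
χ² = Σ (O − E)² / E
  chestnut: (264 − 317.5)² / 317.5 = 9.0150
  palomino: (648 − 635)² / 635 = 0.2661
  cremello: (358 − 317.5)² / 317.5 = 5.1661
χ² = 9.0150 + 0.2661 + 5.1661 = 14.4472 ≈ 14.447

14.447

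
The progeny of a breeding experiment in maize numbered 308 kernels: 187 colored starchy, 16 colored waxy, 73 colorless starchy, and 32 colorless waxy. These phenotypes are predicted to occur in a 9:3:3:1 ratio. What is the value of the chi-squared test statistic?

43.746

The 9:3:3:1 ratio has 16 parts, so with N = 308 the expected counts are:
  colored starchy: 308 × 9/16 = 173.25
  colored waxy: 308 × 3/16 = 57.75
  colorless starchy: 308 × 3/16 = 57.75
  colorless waxy: 308 × 1/16 = 19.25
χ² = Σ (O − E)² / E
  colored starchy: (187 − 173.25)² / 173.25 = 1.0913
  colored waxy: (16 − 57.75)² / 57.75 = 30.1829
  colorless starchy: (73 − 57.75)² / 57.75 = 4.0271
  colorless waxy: (32 − 19.25)² / 19.25 = 8.4448
χ² = 1.0913 + 30.1829 + 4.0271 + 8.4448 = 43.7461 ≈ 43.746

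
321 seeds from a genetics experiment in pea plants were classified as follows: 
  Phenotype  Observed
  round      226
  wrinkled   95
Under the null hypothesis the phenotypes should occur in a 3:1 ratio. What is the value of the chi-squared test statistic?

3.615

Total ratio parts = 4. Expected numbers out of 321:
  round: 321 × 3/4 = 240.75
  wrinkled: 321 × 1/4 = 80.25
χ² = Σ (O − E)² / E
  round: (226 − 240.75)² / 240.75 = 0.9037
  wrinkled: (95 − 80.25)² / 80.25 = 2.7111
χ² = 0.9037 + 2.7111 = 3.6148 ≈ 3.615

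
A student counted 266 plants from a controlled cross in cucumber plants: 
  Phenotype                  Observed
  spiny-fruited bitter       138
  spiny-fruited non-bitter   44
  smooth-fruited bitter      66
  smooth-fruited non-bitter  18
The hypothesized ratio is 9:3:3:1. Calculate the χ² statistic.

6.922

The 9:3:3:1 ratio has 16 parts, so with N = 266 the expected counts are:
  spiny-fruited bitter: 266 × 9/16 = 149.625
  spiny-fruited non-bitter: 266 × 3/16 = 49.875
  smooth-fruited bitter: 266 × 3/16 = 49.875
  smooth-fruited non-bitter: 266 × 1/16 = 16.625
χ² = Σ (O − E)² / E
  spiny-fruited bitter: (138 − 149.625)² / 149.625 = 0.9032
  spiny-fruited non-bitter: (44 − 49.875)² / 49.875 = 0.6920
  smooth-fruited bitter: (66 − 49.875)² / 49.875 = 5.2133
  smooth-fruited non-bitter: (18 − 16.625)² / 16.625 = 0.1137
χ² = 0.9032 + 0.6920 + 5.2133 + 0.1137 = 6.9222 ≈ 6.922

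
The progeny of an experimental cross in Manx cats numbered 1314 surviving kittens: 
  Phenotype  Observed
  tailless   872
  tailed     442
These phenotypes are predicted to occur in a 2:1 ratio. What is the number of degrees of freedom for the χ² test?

A goodness-of-fit test with 2 phenotype classes has df = 2 − 1 = 1.

1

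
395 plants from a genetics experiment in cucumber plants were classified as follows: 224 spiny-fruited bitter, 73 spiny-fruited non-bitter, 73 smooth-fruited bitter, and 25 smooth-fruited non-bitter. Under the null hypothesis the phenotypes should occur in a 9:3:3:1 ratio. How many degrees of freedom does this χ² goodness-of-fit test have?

3

A goodness-of-fit test with 4 phenotype classes has df = 4 − 1 = 3.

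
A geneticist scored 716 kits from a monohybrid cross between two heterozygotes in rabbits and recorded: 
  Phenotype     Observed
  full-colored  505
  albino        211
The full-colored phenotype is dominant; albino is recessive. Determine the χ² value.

For a monohybrid cross between heterozygotes with complete dominance, the expected phenotypic ratio is 3:1.
Total ratio parts = 4. Expected numbers out of 716:
  full-colored: 716 × 3/4 = 537
  albino: 716 × 1/4 = 179
χ² = Σ (O − E)² / E
  full-colored: (505 − 537)² / 537 = 1.9069
  albino: (211 − 179)² / 179 = 5.7207
χ² = 1.9069 + 5.7207 = 7.6276 ≈ 7.628

7.628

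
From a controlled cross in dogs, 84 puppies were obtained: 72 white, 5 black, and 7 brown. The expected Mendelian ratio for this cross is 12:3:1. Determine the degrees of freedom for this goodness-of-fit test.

2

A goodness-of-fit test with 3 phenotype classes has df = 3 − 1 = 2.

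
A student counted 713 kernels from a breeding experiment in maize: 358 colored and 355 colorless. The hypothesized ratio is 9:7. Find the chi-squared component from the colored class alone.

4.624

Expected counts for N = 713 under a 9:7 ratio (total parts = 16):
  colored: 713 × 9/16 = 401.0625
  colorless: 713 × 7/16 = 311.9375
Contribution of colored: (358 − 401.0625)² / 401.0625 = 4.6237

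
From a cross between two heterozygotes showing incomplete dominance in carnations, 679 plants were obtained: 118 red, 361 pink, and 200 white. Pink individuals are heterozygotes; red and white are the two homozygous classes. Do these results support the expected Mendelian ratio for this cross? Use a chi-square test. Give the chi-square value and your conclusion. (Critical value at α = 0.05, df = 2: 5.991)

22.529; not consistent

With incomplete dominance, a heterozygote × heterozygote cross gives a 1:2:1 phenotypic ratio.
The 1:2:1 ratio has 4 parts, so with N = 679 the expected counts are:
  red: 679 × 1/4 = 169.75
  pink: 679 × 2/4 = 339.5
  white: 679 × 1/4 = 169.75
χ² = Σ (O − E)² / E
  red: (118 − 169.75)² / 169.75 = 15.7765
  pink: (361 − 339.5)² / 339.5 = 1.3616
  white: (200 − 169.75)² / 169.75 = 5.3906
χ² = 15.7765 + 1.3616 + 5.3906 = 22.5287 ≈ 22.529
Degrees of freedom = 3 − 1 = 2; critical value at α = 0.05 is 5.991.
Since 22.529 > 5.991, we reject the null hypothesis — the data do not fit the 1:2:1 ratio.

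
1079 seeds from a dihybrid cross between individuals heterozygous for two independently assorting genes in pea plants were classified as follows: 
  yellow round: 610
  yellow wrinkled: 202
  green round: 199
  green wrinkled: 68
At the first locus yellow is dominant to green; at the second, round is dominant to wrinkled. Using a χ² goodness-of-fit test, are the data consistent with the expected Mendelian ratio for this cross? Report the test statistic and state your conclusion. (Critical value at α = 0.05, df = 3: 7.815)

0.075; consistent

A dihybrid F₂ with independent assortment and complete dominance at both loci gives a 9:3:3:1 phenotypic ratio.
Under the 9:3:3:1 hypothesis (Σ ratio = 16, N = 1079):
  yellow round: 1079 × 9/16 = 606.9375
  yellow wrinkled: 1079 × 3/16 = 202.3125
  green round: 1079 × 3/16 = 202.3125
  green wrinkled: 1079 × 1/16 = 67.4375
χ² = Σ (O − E)² / E
  yellow round: (610 − 606.9375)² / 606.9375 = 0.0155
  yellow wrinkled: (202 − 202.3125)² / 202.3125 = 0.0005
  green round: (199 − 202.3125)² / 202.3125 = 0.0542
  green wrinkled: (68 − 67.4375)² / 67.4375 = 0.0047
χ² = 0.0155 + 0.0005 + 0.0542 + 0.0047 = 0.0749 ≈ 0.075
Degrees of freedom = 4 − 1 = 3; critical value at α = 0.05 is 7.815.
Since 0.075 < 7.815, we fail to reject the null hypothesis — the data are consistent with the 9:3:3:1 ratio.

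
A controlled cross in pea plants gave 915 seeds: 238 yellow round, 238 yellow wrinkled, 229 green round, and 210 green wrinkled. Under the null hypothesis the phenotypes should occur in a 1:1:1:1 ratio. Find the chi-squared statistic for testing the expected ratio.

2.285

Expected counts for N = 915 under a 1:1:1:1 ratio (total parts = 4):
  yellow round: 915 × 1/4 = 228.75
  yellow wrinkled: 915 × 1/4 = 228.75
  green round: 915 × 1/4 = 228.75
  green wrinkled: 915 × 1/4 = 228.75
χ² = Σ (O − E)² / E
  yellow round: (238 − 228.75)² / 228.75 = 0.3740
  yellow wrinkled: (238 − 228.75)² / 228.75 = 0.3740
  green round: (229 − 228.75)² / 228.75 = 0.0003
  green wrinkled: (210 − 228.75)² / 228.75 = 1.5369
χ² = 0.3740 + 0.3740 + 0.0003 + 1.5369 = 2.2852 ≈ 2.285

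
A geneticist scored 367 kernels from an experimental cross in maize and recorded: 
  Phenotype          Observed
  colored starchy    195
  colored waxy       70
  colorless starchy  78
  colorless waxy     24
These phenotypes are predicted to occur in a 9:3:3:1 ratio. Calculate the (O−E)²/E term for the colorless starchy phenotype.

The 9:3:3:1 ratio has 16 parts, so with N = 367 the expected counts are:
  colored starchy: 367 × 9/16 = 206.4375
  colored waxy: 367 × 3/16 = 68.8125
  colorless starchy: 367 × 3/16 = 68.8125
  colorless waxy: 367 × 1/16 = 22.9375
Contribution of colorless starchy: (78 − 68.8125)² / 68.8125 = 1.2267

1.227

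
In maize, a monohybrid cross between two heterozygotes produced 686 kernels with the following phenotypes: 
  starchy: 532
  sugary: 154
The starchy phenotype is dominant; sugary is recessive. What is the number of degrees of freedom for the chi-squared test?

For a monohybrid cross between heterozygotes with complete dominance, the expected phenotypic ratio is 3:1.
A goodness-of-fit test with 2 phenotype classes has df = 2 − 1 = 1.

1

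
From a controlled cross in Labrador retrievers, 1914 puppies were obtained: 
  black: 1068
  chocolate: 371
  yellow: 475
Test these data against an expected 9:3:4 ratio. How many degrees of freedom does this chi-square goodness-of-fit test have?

A goodness-of-fit test with 3 phenotype classes has df = 3 − 1 = 2.

2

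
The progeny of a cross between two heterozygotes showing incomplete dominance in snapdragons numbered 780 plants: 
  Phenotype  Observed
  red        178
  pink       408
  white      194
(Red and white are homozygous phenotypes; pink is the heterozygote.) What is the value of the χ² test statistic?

With incomplete dominance, a heterozygote × heterozygote cross gives a 1:2:1 phenotypic ratio.
The 1:2:1 ratio has 4 parts, so with N = 780 the expected counts are:
  red: 780 × 1/4 = 195
  pink: 780 × 2/4 = 390
  white: 780 × 1/4 = 195
χ² = Σ (O − E)² / E
  red: (178 − 195)² / 195 = 1.4821
  pink: (408 − 390)² / 390 = 0.8308
  white: (194 − 195)² / 195 = 0.0051
χ² = 1.4821 + 0.8308 + 0.0051 = 2.318

2.318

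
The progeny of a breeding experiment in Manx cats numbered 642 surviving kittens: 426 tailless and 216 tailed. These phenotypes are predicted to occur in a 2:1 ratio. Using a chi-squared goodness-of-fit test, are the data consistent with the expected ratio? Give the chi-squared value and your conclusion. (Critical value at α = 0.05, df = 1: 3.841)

Under the 2:1 hypothesis (Σ ratio = 3, N = 642):
  tailless: 642 × 2/3 = 428
  tailed: 642 × 1/3 = 214
χ² = Σ (O − E)² / E
  tailless: (426 − 428)² / 428 = 0.0093
  tailed: (216 − 214)² / 214 = 0.0187
χ² = 0.0093 + 0.0187 = 0.028
Degrees of freedom = 2 − 1 = 1; critical value at α = 0.05 is 3.841.
Since 0.028 < 3.841, we fail to reject the null hypothesis — the data are consistent with the 2:1 ratio.

0.028; consistent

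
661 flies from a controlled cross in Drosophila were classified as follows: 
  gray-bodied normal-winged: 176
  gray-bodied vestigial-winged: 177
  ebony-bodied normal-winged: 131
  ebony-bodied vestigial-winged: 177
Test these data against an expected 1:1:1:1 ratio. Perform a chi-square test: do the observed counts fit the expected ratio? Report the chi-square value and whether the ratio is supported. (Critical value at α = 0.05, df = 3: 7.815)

9.469; not consistent

Total ratio parts = 4. Expected numbers out of 661:
  gray-bodied normal-winged: 661 × 1/4 = 165.25
  gray-bodied vestigial-winged: 661 × 1/4 = 165.25
  ebony-bodied normal-winged: 661 × 1/4 = 165.25
  ebony-bodied vestigial-winged: 661 × 1/4 = 165.25
χ² = Σ (O − E)² / E
  gray-bodied normal-winged: (176 − 165.25)² / 165.25 = 0.6993
  gray-bodied vestigial-winged: (177 − 165.25)² / 165.25 = 0.8355
  ebony-bodied normal-winged: (131 − 165.25)² / 165.25 = 7.0987
  ebony-bodied vestigial-winged: (177 − 165.25)² / 165.25 = 0.8355
χ² = 0.6993 + 0.8355 + 7.0987 + 0.8355 = 9.469
Degrees of freedom = 4 − 1 = 3; critical value at α = 0.05 is 7.815.
Since 9.469 > 7.815, we reject the null hypothesis — the data do not fit the 1:1:1:1 ratio.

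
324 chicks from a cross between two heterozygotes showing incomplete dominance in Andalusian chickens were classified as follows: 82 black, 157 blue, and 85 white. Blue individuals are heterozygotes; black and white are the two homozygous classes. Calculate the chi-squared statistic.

0.364

With incomplete dominance, a heterozygote × heterozygote cross gives a 1:2:1 phenotypic ratio.
Under the 1:2:1 hypothesis (Σ ratio = 4, N = 324):
  black: 324 × 1/4 = 81
  blue: 324 × 2/4 = 162
  white: 324 × 1/4 = 81
χ² = Σ (O − E)² / E
  black: (82 − 81)² / 81 = 0.0123
  blue: (157 − 162)² / 162 = 0.1543
  white: (85 − 81)² / 81 = 0.1975
χ² = 0.0123 + 0.1543 + 0.1975 = 0.3641 ≈ 0.364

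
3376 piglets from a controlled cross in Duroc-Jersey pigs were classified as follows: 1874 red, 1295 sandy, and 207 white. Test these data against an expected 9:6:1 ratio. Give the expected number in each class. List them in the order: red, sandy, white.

1899, 1266, 211

Total ratio parts = 16. Expected numbers out of 3376:
  red: 3376 × 9/16 = 1899
  sandy: 3376 × 6/16 = 1266
  white: 3376 × 1/16 = 211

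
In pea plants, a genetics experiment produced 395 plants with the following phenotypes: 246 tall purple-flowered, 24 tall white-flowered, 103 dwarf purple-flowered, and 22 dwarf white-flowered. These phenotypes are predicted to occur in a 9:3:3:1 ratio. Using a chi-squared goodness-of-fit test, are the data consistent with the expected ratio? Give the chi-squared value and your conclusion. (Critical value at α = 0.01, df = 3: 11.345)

47.991; not consistent

Expected counts for N = 395 under a 9:3:3:1 ratio (total parts = 16):
  tall purple-flowered: 395 × 9/16 = 222.1875
  tall white-flowered: 395 × 3/16 = 74.0625
  dwarf purple-flowered: 395 × 3/16 = 74.0625
  dwarf white-flowered: 395 × 1/16 = 24.6875
χ² = Σ (O − E)² / E
  tall purple-flowered: (246 − 222.1875)² / 222.1875 = 2.5521
  tall white-flowered: (24 − 74.0625)² / 74.0625 = 33.8397
  dwarf purple-flowered: (103 − 74.0625)² / 74.0625 = 11.3064
  dwarf white-flowered: (22 − 24.6875)² / 24.6875 = 0.2926
χ² = 2.5521 + 33.8397 + 11.3064 + 0.2926 = 47.9908 ≈ 47.991
Degrees of freedom = 4 − 1 = 3; critical value at α = 0.01 is 11.345.
Since 47.991 > 11.345, we reject the null hypothesis — the data do not fit the 9:3:3:1 ratio.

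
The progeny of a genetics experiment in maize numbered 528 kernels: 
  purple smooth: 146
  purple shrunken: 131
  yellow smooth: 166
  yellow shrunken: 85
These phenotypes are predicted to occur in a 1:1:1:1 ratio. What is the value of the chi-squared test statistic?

Total ratio parts = 4. Expected numbers out of 528:
  purple smooth: 528 × 1/4 = 132
  purple shrunken: 528 × 1/4 = 132
  yellow smooth: 528 × 1/4 = 132
  yellow shrunken: 528 × 1/4 = 132
χ² = Σ (O − E)² / E
  purple smooth: (146 − 132)² / 132 = 1.4848
  purple shrunken: (131 − 132)² / 132 = 0.0076
  yellow smooth: (166 − 132)² / 132 = 8.7576
  yellow shrunken: (85 − 132)² / 132 = 16.7348
χ² = 1.4848 + 0.0076 + 8.7576 + 16.7348 = 26.9848 ≈ 26.985

26.985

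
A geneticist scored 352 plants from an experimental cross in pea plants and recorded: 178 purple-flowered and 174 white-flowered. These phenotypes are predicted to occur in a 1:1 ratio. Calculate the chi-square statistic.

The 1:1 ratio has 2 parts, so with N = 352 the expected counts are:
  purple-flowered: 352 × 1/2 = 176
  white-flowered: 352 × 1/2 = 176
χ² = Σ (O − E)² / E
  purple-flowered: (178 − 176)² / 176 = 0.0227
  white-flowered: (174 − 176)² / 176 = 0.0227
χ² = 0.0227 + 0.0227 = 0.0454 ≈ 0.045

0.045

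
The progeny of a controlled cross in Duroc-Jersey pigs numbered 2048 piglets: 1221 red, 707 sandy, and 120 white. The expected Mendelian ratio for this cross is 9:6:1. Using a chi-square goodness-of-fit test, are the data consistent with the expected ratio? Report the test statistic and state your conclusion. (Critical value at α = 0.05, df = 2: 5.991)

The 9:6:1 ratio has 16 parts, so with N = 2048 the expected counts are:
  red: 2048 × 9/16 = 1152
  sandy: 2048 × 6/16 = 768
  white: 2048 × 1/16 = 128
χ² = Σ (O − E)² / E
  red: (1221 − 1152)² / 1152 = 4.1328
  sandy: (707 − 768)² / 768 = 4.8451
  white: (120 − 128)² / 128 = 0.5000
χ² = 4.1328 + 4.8451 + 0.5000 = 9.4779 ≈ 9.478
Degrees of freedom = 3 − 1 = 2; critical value at α = 0.05 is 5.991.
Since 9.478 > 5.991, we reject the null hypothesis — the data do not fit the 9:6:1 ratio.

9.478; not consistent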